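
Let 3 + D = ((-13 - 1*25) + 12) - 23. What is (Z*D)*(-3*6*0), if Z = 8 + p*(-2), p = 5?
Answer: 0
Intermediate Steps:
Z = -2 (Z = 8 + 5*(-2) = 8 - 10 = -2)
D = -52 (D = -3 + (((-13 - 1*25) + 12) - 23) = -3 + (((-13 - 25) + 12) - 23) = -3 + ((-38 + 12) - 23) = -3 + (-26 - 23) = -3 - 49 = -52)
(Z*D)*(-3*6*0) = (-2*(-52))*(-3*6*0) = 104*(-18*0) = 104*0 = 0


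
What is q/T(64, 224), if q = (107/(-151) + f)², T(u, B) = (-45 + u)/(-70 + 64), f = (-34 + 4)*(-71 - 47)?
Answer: -1713711788934/433219 ≈ -3.9558e+6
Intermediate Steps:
f = 3540 (f = -30*(-118) = 3540)
T(u, B) = 15/2 - u/6 (T(u, B) = (-45 + u)/(-6) = (-45 + u)*(-⅙) = 15/2 - u/6)
q = 285618631489/22801 (q = (107/(-151) + 3540)² = (107*(-1/151) + 3540)² = (-107/151 + 3540)² = (534433/151)² = 285618631489/22801 ≈ 1.2527e+7)
q/T(64, 224) = 285618631489/(22801*(15/2 - ⅙*64)) = 285618631489/(22801*(15/2 - 32/3)) = 285618631489/(22801*(-19/6)) = (285618631489/22801)*(-6/19) = -1713711788934/433219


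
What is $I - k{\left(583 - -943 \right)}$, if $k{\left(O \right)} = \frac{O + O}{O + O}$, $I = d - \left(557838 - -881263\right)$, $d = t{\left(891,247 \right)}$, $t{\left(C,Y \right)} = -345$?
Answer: $-1439447$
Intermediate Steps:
$d = -345$
$I = -1439446$ ($I = -345 - \left(557838 - -881263\right) = -345 - \left(557838 + 881263\right) = -345 - 1439101 = -1439446$)
$k{\left(O \right)} = 1$ ($k{\left(O \right)} = \frac{2 O}{2 O} = 2 O \frac{1}{2 O} = 1$)
$I - k{\left(583 - -943 \right)} = -1439446 - 1 = -1439447$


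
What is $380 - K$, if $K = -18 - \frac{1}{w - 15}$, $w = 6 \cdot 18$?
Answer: $\frac{37015}{93} \approx 398.01$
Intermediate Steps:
$w = 108$
$K = - \frac{1675}{93}$ ($K = -18 - \frac{1}{108 - 15} = -18 - \frac{1}{93} = - \frac{1675}{93} \approx -18.011$)
$380 - K = 380 - - \frac{1675}{93} = 380 + \frac{1675}{93} = \frac{37015}{93}$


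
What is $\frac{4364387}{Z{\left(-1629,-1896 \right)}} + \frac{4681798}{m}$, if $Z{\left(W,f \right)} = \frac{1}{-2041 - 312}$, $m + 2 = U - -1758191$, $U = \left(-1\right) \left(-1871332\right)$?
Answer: $- \frac{37273012429397533}{3629521} \approx -1.0269 \cdot 10^{10}$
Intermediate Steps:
$U = 1871332$
$m = 3629521$ ($m = -2 + \left(1871332 - -1758191\right) = -2 + \left(1871332 + 1758191\right) = -2 + 3629523 = 3629521$)
$Z{\left(W,f \right)} = - \frac{1}{2353}$ ($Z{\left(W,f \right)} = \frac{1}{-2353} = - \frac{1}{2353}$)
$\frac{4364387}{Z{\left(-1629,-1896 \right)}} + \frac{4681798}{m} = \frac{4364387}{- \frac{1}{2353}} + \frac{4681798}{3629521} = 4364387 \left(-2353\right) + 4681798 \cdot \frac{1}{3629521} = -10269402611 + \frac{4681798}{3629521} = - \frac{37273012429397533}{3629521}$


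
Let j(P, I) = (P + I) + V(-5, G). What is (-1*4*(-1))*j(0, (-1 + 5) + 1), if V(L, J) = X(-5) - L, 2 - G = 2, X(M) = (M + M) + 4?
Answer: 16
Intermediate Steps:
X(M) = 4 + 2*M (X(M) = 2*M + 4 = 4 + 2*M)
G = 0 (G = 2 - 1*2 = 2 - 2 = 0)
V(L, J) = -6 - L (V(L, J) = (4 + 2*(-5)) - L = (4 - 10) - L = -6 - L)
j(P, I) = -1 + I + P (j(P, I) = (P + I) + (-6 - 1*(-5)) = (I + P) + (-6 + 5) = (I + P) - 1 = -1 + I + P)
(-1*4*(-1))*j(0, (-1 + 5) + 1) = (-1*4*(-1))*(-1 + ((-1 + 5) + 1) + 0) = (-4*(-1))*(-1 + (4 + 1) + 0) = 4*(-1 + 5 + 0) = 4*4 = 16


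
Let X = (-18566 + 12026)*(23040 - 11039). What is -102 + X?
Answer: -78486642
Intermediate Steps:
X = -78486540 (X = -6540*12001 = -78486540)
-102 + X = -102 - 78486540 = -78486642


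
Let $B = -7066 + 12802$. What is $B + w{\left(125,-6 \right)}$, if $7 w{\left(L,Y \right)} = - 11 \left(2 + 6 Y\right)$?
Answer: $\frac{40526}{7} \approx 5789.4$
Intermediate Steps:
$w{\left(L,Y \right)} = - \frac{22}{7} - \frac{66 Y}{7}$ ($w{\left(L,Y \right)} = \frac{\left(-11\right) \left(2 + 6 Y\right)}{7} = \frac{-22 - 66 Y}{7} = - \frac{22}{7} - \frac{66 Y}{7}$)
$B = 5736$
$B + w{\left(125,-6 \right)} = 5736 - - \frac{374}{7} = 5736 + \left(- \frac{22}{7} + \frac{396}{7}\right) = 5736 + \frac{374}{7} = \frac{40526}{7}$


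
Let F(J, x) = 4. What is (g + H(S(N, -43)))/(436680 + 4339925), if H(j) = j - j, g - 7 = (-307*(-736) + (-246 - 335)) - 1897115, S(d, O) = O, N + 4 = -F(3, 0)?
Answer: -1671737/4776605 ≈ -0.34998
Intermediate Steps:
N = -8 (N = -4 - 1*4 = -4 - 4 = -8)
g = -1671737 (g = 7 + ((-307*(-736) + (-246 - 335)) - 1897115) = 7 + ((225952 - 581) - 1897115) = 7 + (225371 - 1897115) = 7 - 1671744 = -1671737)
H(j) = 0
(g + H(S(N, -43)))/(436680 + 4339925) = (-1671737 + 0)/(436680 + 4339925) = -1671737/4776605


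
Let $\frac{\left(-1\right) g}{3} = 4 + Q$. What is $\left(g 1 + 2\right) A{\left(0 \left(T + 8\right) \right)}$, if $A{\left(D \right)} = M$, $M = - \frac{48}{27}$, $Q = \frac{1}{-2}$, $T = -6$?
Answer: $\frac{136}{9} \approx 15.111$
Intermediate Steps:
$Q = - \frac{1}{2} \approx -0.5$
$M = - \frac{16}{9}$ ($M = \left(-48\right) \frac{1}{27} = - \frac{16}{9} \approx -1.7778$)
$A{\left(D \right)} = - \frac{16}{9}$
$g = - \frac{21}{2}$ ($g = - 3 \left(4 - \frac{1}{2}\right) = \left(-3\right) \frac{7}{2} = - \frac{21}{2} \approx -10.5$)
$\left(g 1 + 2\right) A{\left(0 \left(T + 8\right) \right)} = \left(\left(- \frac{21}{2}\right) 1 + 2\right) \left(- \frac{16}{9}\right) = \left(- \frac{21}{2} + 2\right) \left(- \frac{16}{9}\right) = \left(- \frac{17}{2}\right) \left(- \frac{16}{9}\right) = \frac{136}{9}$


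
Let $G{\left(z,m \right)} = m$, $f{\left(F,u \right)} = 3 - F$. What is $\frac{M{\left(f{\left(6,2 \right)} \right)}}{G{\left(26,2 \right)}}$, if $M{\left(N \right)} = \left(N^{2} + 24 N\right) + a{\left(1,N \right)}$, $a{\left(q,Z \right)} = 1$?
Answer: $-31$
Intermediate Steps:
$M{\left(N \right)} = 1 + N^{2} + 24 N$ ($M{\left(N \right)} = \left(N^{2} + 24 N\right) + 1 = 1 + N^{2} + 24 N$)
$\frac{M{\left(f{\left(6,2 \right)} \right)}}{G{\left(26,2 \right)}} = \frac{1 + \left(3 - 6\right)^{2} + 24 \left(3 - 6\right)}{2} = \left(1 + \left(3 - 6\right)^{2} + 24 \left(3 - 6\right)\right) \frac{1}{2} = \left(1 + \left(-3\right)^{2} + 24 \left(-3\right)\right) \frac{1}{2} = \left(1 + 9 - 72\right) \frac{1}{2} = \left(-62\right) \frac{1}{2} = -31$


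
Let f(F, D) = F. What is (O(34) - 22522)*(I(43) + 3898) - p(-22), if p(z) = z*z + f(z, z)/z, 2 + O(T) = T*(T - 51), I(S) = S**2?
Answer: -132767679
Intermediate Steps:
O(T) = -2 + T*(-51 + T) (O(T) = -2 + T*(T - 51) = -2 + T*(-51 + T))
p(z) = 1 + z**2 (p(z) = z*z + z/z = z**2 + 1 = 1 + z**2)
(O(34) - 22522)*(I(43) + 3898) - p(-22) = ((-2 + 34**2 - 51*34) - 22522)*(43**2 + 3898) - (1 + (-22)**2) = ((-2 + 1156 - 1734) - 22522)*(1849 + 3898) - (1 + 484) = (-580 - 22522)*5747 - 1*485 = -23102*5747 - 485 = -132767194 - 485 = -132767679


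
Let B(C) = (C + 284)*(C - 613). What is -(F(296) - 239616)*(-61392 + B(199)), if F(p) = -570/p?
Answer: -4634257647681/74 ≈ -6.2625e+10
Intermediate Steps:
B(C) = (-613 + C)*(284 + C) (B(C) = (284 + C)*(-613 + C) = (-613 + C)*(284 + C))
-(F(296) - 239616)*(-61392 + B(199)) = -(-570/296 - 239616)*(-61392 + (-174092 + 199² - 329*199)) = -(-570*1/296 - 239616)*(-61392 + (-174092 + 39601 - 65471)) = -(-285/148 - 239616)*(-61392 - 199962) = -(-35463453)*(-261354)/148 = -1*4634257647681/74 = -4634257647681/74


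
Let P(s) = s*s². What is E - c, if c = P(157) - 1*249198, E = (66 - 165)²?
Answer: -3610894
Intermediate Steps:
E = 9801 (E = (-99)² = 9801)
P(s) = s³
c = 3620695 (c = 157³ - 1*249198 = 3869893 - 249198 = 3620695)
E - c = 9801 - 1*3620695 = 9801 - 3620695 = -3610894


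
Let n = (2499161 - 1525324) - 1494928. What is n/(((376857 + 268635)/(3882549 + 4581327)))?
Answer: -367537467393/53791 ≈ -6.8327e+6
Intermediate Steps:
n = -521091 (n = 973837 - 1494928 = -521091)
n/(((376857 + 268635)/(3882549 + 4581327))) = -521091*(3882549 + 4581327)/(376857 + 268635) = -521091/(645492/8463876) = -521091/(645492*(1/8463876)) = -521091/53791/705323 = -521091*705323/53791 = -367537467393/53791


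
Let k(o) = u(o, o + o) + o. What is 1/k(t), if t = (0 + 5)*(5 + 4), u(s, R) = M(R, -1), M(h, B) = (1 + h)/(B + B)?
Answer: -2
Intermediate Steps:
M(h, B) = (1 + h)/(2*B) (M(h, B) = (1 + h)/((2*B)) = (1 + h)*(1/(2*B)) = (1 + h)/(2*B))
u(s, R) = -½ - R/2 (u(s, R) = (½)*(1 + R)/(-1) = (½)*(-1)*(1 + R) = -½ - R/2)
t = 45 (t = 5*9 = 45)
k(o) = -½ (k(o) = (-½ - (o + o)/2) + o = (-½ - o) + o = -½)
1/k(t) = 1/(-½) = -2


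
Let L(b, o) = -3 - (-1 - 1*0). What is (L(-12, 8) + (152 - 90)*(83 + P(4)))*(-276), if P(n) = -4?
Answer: -1351296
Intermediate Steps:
L(b, o) = -2 (L(b, o) = -3 - (-1 + 0) = -3 - 1*(-1) = -3 + 1 = -2)
(L(-12, 8) + (152 - 90)*(83 + P(4)))*(-276) = (-2 + (152 - 90)*(83 - 4))*(-276) = (-2 + 62*79)*(-276) = (-2 + 4898)*(-276) = 4896*(-276) = -1351296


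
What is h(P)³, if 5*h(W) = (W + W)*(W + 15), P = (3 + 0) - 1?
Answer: 314432/125 ≈ 2515.5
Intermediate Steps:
P = 2 (P = 3 - 1 = 2)
h(W) = 2*W*(15 + W)/5 (h(W) = ((W + W)*(W + 15))/5 = ((2*W)*(15 + W))/5 = (2*W*(15 + W))/5 = 2*W*(15 + W)/5)
h(P)³ = ((⅖)*2*(15 + 2))³ = ((⅖)*2*17)³ = (68/5)³ = 314432/125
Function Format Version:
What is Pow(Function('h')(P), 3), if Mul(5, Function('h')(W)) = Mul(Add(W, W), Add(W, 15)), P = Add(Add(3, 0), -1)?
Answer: Rational(314432, 125) ≈ 2515.5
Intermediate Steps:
P = 2 (P = Add(3, -1) = 2)
Function('h')(W) = Mul(Rational(2, 5), W, Add(15, W)) (Function('h')(W) = Mul(Rational(1, 5), Mul(Add(W, W), Add(W, 15))) = Mul(Rational(1, 5), Mul(Mul(2, W), Add(15, W))) = Mul(Rational(1, 5), Mul(2, W, Add(15, W))) = Mul(Rational(2, 5), W, Add(15, W)))
Pow(Function('h')(P), 3) = Pow(Mul(Rational(2, 5), 2, Add(15, 2)), 3) = Pow(Mul(Rational(2, 5), 2, 17), 3) = Pow(Rational(68, 5), 3) = Rational(314432, 125)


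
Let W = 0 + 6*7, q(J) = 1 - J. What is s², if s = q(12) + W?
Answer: 961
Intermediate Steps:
W = 42 (W = 0 + 42 = 42)
s = 31 (s = (1 - 1*12) + 42 = (1 - 12) + 42 = -11 + 42 = 31)
s² = 31² = 961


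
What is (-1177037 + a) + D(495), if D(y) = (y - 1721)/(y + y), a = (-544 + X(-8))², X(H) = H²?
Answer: -468585928/495 ≈ -9.4664e+5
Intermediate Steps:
a = 230400 (a = (-544 + (-8)²)² = (-544 + 64)² = (-480)² = 230400)
D(y) = (-1721 + y)/(2*y) (D(y) = (-1721 + y)/((2*y)) = (-1721 + y)*(1/(2*y)) = (-1721 + y)/(2*y))
(-1177037 + a) + D(495) = (-1177037 + 230400) + (½)*(-1721 + 495)/495 = -946637 + (½)*(1/495)*(-1226) = -946637 - 613/495 = -468585928/495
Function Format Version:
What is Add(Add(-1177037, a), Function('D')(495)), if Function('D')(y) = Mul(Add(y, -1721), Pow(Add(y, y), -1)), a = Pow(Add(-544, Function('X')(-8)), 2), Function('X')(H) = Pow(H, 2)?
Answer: Rational(-468585928, 495) ≈ -9.4664e+5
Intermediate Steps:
a = 230400 (a = Pow(Add(-544, Pow(-8, 2)), 2) = Pow(Add(-544, 64), 2) = Pow(-480, 2) = 230400)
Function('D')(y) = Mul(Rational(1, 2), Pow(y, -1), Add(-1721, y)) (Function('D')(y) = Mul(Add(-1721, y), Pow(Mul(2, y), -1)) = Mul(Add(-1721, y), Mul(Rational(1, 2), Pow(y, -1))) = Mul(Rational(1, 2), Pow(y, -1), Add(-1721, y)))
Add(Add(-1177037, a), Function('D')(495)) = Add(Add(-1177037, 230400), Mul(Rational(1, 2), Pow(495, -1), Add(-1721, 495))) = Add(-946637, Mul(Rational(1, 2), Rational(1, 495), -1226)) = Add(-946637, Rational(-613, 495)) = Rational(-468585928, 495)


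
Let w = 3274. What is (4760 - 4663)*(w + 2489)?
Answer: 559011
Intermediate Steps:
(4760 - 4663)*(w + 2489) = (4760 - 4663)*(3274 + 2489) = 97*5763 = 559011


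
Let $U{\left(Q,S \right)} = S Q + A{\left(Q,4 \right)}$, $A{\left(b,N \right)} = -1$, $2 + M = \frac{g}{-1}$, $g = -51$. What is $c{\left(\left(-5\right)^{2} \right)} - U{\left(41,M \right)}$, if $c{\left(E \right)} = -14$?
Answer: $-2022$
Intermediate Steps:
$M = 49$ ($M = -2 - \frac{51}{-1} = -2 - -51 = -2 + 51 = 49$)
$U{\left(Q,S \right)} = -1 + Q S$ ($U{\left(Q,S \right)} = S Q - 1 = Q S - 1 = -1 + Q S$)
$c{\left(\left(-5\right)^{2} \right)} - U{\left(41,M \right)} = -14 - \left(-1 + 41 \cdot 49\right) = -14 - \left(-1 + 2009\right) = -14 - 2008 = -2022$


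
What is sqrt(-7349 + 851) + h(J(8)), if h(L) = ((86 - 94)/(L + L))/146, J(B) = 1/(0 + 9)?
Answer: -18/73 + 57*I*sqrt(2) ≈ -0.24658 + 80.61*I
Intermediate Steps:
J(B) = 1/9
h(L) = -2/(73*L) (h(L) = -8*1/(2*L)*(1/146) = -4/L*(1/146) = -2/(73*L))
sqrt(-7349 + 851) + h(J(8)) = sqrt(-7349 + 851) - 2/(73*1/9) = sqrt(-6498) - 2/73*9 = 57*I*sqrt(2) - 18/73 = -18/73 + 57*I*sqrt(2)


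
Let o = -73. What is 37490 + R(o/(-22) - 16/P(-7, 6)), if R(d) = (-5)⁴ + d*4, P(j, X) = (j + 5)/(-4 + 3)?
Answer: 419059/11 ≈ 38096.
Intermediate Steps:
P(j, X) = -5 - j (P(j, X) = (5 + j)/(-1) = (5 + j)*(-1) = -5 - j)
R(d) = 625 + 4*d
37490 + R(o/(-22) - 16/P(-7, 6)) = 37490 + (625 + 4*(-73/(-22) - 16/(-5 - 1*(-7)))) = 37490 + (625 + 4*(-73*(-1/22) - 16/(-5 + 7))) = 37490 + (625 + 4*(73/22 - 16/2)) = 37490 + (625 + 4*(73/22 - 16*½)) = 37490 + (625 + 4*(73/22 - 8)) = 37490 + (625 + 4*(-103/22)) = 37490 + (625 - 206/11) = 37490 + 6669/11 = 419059/11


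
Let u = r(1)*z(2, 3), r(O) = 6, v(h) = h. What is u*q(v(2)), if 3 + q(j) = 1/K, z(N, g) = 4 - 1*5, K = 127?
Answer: 2280/127 ≈ 17.953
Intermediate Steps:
z(N, g) = -1 (z(N, g) = 4 - 5 = -1)
q(j) = -380/127 (q(j) = -3 + 1/127 = -380/127)
u = -6 (u = 6*(-1) = -6)
u*q(v(2)) = -6*(-380/127) = 2280/127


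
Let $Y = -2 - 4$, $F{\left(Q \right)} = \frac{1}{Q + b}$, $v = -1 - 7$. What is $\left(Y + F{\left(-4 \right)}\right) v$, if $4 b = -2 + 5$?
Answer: $\frac{656}{13} \approx 50.462$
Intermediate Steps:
$v = -8$ ($v = -1 - 7 = -8$)
$b = \frac{3}{4}$ ($b = \frac{-2 + 5}{4} = \frac{1}{4} \cdot 3 = \frac{3}{4} \approx 0.75$)
$F{\left(Q \right)} = \frac{1}{\frac{3}{4} + Q}$ ($F{\left(Q \right)} = \frac{1}{Q + \frac{3}{4}} = \frac{1}{\frac{3}{4} + Q}$)
$Y = -6$ ($Y = -2 - 4 = -6$)
$\left(Y + F{\left(-4 \right)}\right) v = \left(-6 + \frac{4}{3 + 4 \left(-4\right)}\right) \left(-8\right) = \left(-6 + \frac{4}{3 - 16}\right) \left(-8\right) = \left(-6 + \frac{4}{-13}\right) \left(-8\right) = \left(-6 + 4 \left(- \frac{1}{13}\right)\right) \left(-8\right) = \left(-6 - \frac{4}{13}\right) \left(-8\right) = \left(- \frac{82}{13}\right) \left(-8\right) = \frac{656}{13}$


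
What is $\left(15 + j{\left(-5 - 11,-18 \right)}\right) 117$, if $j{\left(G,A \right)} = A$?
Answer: $-351$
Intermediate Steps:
$\left(15 + j{\left(-5 - 11,-18 \right)}\right) 117 = \left(15 - 18\right) 117 = \left(-3\right) 117 = -351$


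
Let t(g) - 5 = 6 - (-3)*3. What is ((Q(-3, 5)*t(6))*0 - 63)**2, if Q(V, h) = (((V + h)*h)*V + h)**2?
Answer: 3969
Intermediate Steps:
Q(V, h) = (h + V*h*(V + h))**2 (Q(V, h) = ((h*(V + h))*V + h)**2 = (V*h*(V + h) + h)**2 = (h + V*h*(V + h))**2)
t(g) = 20 (t(g) = 5 + (6 - (-3)*3) = 5 + (6 - 1*(-9)) = 5 + (6 + 9) = 5 + 15 = 20)
((Q(-3, 5)*t(6))*0 - 63)**2 = (((5**2*(1 + (-3)**2 - 3*5)**2)*20)*0 - 63)**2 = (((25*(1 + 9 - 15)**2)*20)*0 - 63)**2 = (((25*(-5)**2)*20)*0 - 63)**2 = (((25*25)*20)*0 - 63)**2 = ((625*20)*0 - 63)**2 = (12500*0 - 63)**2 = (0 - 63)**2 = (-63)**2 = 3969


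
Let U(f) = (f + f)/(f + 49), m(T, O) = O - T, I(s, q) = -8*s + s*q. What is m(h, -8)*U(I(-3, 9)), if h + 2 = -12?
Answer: -18/23 ≈ -0.78261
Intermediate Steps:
I(s, q) = -8*s + q*s
h = -14 (h = -2 - 12 = -14)
U(f) = 2*f/(49 + f) (U(f) = (2*f)/(49 + f) = 2*f/(49 + f))
m(h, -8)*U(I(-3, 9)) = (-8 - 1*(-14))*(2*(-3*(-8 + 9))/(49 - 3*(-8 + 9))) = (-8 + 14)*(2*(-3*1)/(49 - 3*1)) = 6*(2*(-3)/(49 - 3)) = 6*(2*(-3)/46) = 6*(2*(-3)*(1/46)) = 6*(-3/23) = -18/23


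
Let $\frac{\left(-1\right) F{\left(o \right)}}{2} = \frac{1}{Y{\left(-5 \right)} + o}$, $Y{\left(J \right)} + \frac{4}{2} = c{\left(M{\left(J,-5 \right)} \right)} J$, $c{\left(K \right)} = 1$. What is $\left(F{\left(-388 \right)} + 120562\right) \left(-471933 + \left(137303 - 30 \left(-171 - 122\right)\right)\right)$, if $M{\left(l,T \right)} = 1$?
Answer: $- \frac{3103429974656}{79} \approx -3.9284 \cdot 10^{10}$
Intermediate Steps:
$Y{\left(J \right)} = -2 + J$ ($Y{\left(J \right)} = -2 + 1 J = -2 + J$)
$F{\left(o \right)} = - \frac{2}{-7 + o}$ ($F{\left(o \right)} = - \frac{2}{\left(-2 - 5\right) + o} = - \frac{2}{-7 + o}$)
$\left(F{\left(-388 \right)} + 120562\right) \left(-471933 + \left(137303 - 30 \left(-171 - 122\right)\right)\right) = \left(- \frac{2}{-7 - 388} + 120562\right) \left(-471933 + \left(137303 - 30 \left(-171 - 122\right)\right)\right) = \left(- \frac{2}{-395} + 120562\right) \left(-471933 + \left(137303 - 30 \left(-293\right)\right)\right) = \left(\left(-2\right) \left(- \frac{1}{395}\right) + 120562\right) \left(-471933 + \left(137303 - -8790\right)\right) = \left(\frac{2}{395} + 120562\right) \left(-471933 + \left(137303 + 8790\right)\right) = \frac{47621992 \left(-471933 + 146093\right)}{395} = \frac{47621992}{395} \left(-325840\right) = - \frac{3103429974656}{79}$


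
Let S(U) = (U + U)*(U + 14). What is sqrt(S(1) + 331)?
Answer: 19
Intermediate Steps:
S(U) = 2*U*(14 + U) (S(U) = (2*U)*(14 + U) = 2*U*(14 + U))
sqrt(S(1) + 331) = sqrt(2*1*(14 + 1) + 331) = sqrt(2*1*15 + 331) = sqrt(30 + 331) = sqrt(361) = 19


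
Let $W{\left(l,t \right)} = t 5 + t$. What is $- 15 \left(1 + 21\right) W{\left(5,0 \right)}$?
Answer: $0$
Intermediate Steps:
$W{\left(l,t \right)} = 6 t$ ($W{\left(l,t \right)} = 5 t + t = 6 t$)
$- 15 \left(1 + 21\right) W{\left(5,0 \right)} = - 15 \left(1 + 21\right) 6 \cdot 0 = \left(-15\right) 22 \cdot 0 = \left(-330\right) 0 = 0$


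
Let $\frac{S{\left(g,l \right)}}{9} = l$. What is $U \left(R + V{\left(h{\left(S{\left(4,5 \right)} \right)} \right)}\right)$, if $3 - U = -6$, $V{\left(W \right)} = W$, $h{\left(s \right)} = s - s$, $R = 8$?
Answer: $72$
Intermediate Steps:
$S{\left(g,l \right)} = 9 l$
$h{\left(s \right)} = 0$
$U = 9$ ($U = 3 - -6 = 3 + 6 = 9$)
$U \left(R + V{\left(h{\left(S{\left(4,5 \right)} \right)} \right)}\right) = 9 \left(8 + 0\right) = 9 \cdot 8 = 72$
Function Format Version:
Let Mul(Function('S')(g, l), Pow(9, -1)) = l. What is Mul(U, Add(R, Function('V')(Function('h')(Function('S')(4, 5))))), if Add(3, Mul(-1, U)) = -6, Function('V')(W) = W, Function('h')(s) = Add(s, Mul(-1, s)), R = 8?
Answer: 72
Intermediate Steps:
Function('S')(g, l) = Mul(9, l)
Function('h')(s) = 0
U = 9 (U = Add(3, Mul(-1, -6)) = Add(3, 6) = 9)
Mul(U, Add(R, Function('V')(Function('h')(Function('S')(4, 5))))) = Mul(9, Add(8, 0)) = Mul(9, 8) = 72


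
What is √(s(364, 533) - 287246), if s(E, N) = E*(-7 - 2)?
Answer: I*√290522 ≈ 539.0*I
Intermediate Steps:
s(E, N) = -9*E (s(E, N) = E*(-9) = -9*E)
√(s(364, 533) - 287246) = √(-9*364 - 287246) = √(-3276 - 287246) = √(-290522) = I*√290522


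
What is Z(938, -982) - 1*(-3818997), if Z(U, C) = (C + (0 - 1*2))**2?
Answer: 4787253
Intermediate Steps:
Z(U, C) = (-2 + C)**2 (Z(U, C) = (C + (0 - 2))**2 = (C - 2)**2 = (-2 + C)**2)
Z(938, -982) - 1*(-3818997) = (-2 - 982)**2 - 1*(-3818997) = (-984)**2 + 3818997 = 968256 + 3818997 = 4787253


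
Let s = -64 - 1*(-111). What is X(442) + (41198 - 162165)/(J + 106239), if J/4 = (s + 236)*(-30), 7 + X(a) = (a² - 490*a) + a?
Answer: -1502150866/72279 ≈ -20783.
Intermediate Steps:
s = 47 (s = -64 + 111 = 47)
X(a) = -7 + a² - 489*a (X(a) = -7 + ((a² - 490*a) + a) = -7 + (a² - 489*a) = -7 + a² - 489*a)
J = -33960 (J = 4*((47 + 236)*(-30)) = 4*(283*(-30)) = 4*(-8490) = -33960)
X(442) + (41198 - 162165)/(J + 106239) = (-7 + 442² - 489*442) + (41198 - 162165)/(-33960 + 106239) = (-7 + 195364 - 216138) - 120967/72279 = -20781 - 120967*1/72279 = -20781 - 120967/72279 = -1502150866/72279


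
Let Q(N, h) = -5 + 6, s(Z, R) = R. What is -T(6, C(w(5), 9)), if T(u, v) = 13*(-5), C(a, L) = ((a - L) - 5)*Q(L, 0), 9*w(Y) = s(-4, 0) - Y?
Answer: 65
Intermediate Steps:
w(Y) = -Y/9 (w(Y) = (0 - Y)/9 = (-Y)/9 = -Y/9)
Q(N, h) = 1
C(a, L) = -5 + a - L (C(a, L) = ((a - L) - 5)*1 = (-5 + a - L)*1 = -5 + a - L)
T(u, v) = -65
-T(6, C(w(5), 9)) = -1*(-65) = 65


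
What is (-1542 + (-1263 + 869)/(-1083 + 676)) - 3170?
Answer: -1917390/407 ≈ -4711.0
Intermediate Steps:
(-1542 + (-1263 + 869)/(-1083 + 676)) - 3170 = (-1542 - 394/(-407)) - 3170 = (-1542 - 394*(-1/407)) - 3170 = (-1542 + 394/407) - 3170 = -627200/407 - 3170 = -1917390/407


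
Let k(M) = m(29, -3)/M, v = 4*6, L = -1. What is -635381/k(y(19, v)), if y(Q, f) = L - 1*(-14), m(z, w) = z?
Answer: -8259953/29 ≈ -2.8483e+5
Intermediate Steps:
v = 24
y(Q, f) = 13 (y(Q, f) = -1 - 1*(-14) = -1 + 14 = 13)
k(M) = 29/M
-635381/k(y(19, v)) = -635381/(29/13) = -635381/(29*(1/13)) = -635381/29/13 = -635381*13/29 = -8259953/29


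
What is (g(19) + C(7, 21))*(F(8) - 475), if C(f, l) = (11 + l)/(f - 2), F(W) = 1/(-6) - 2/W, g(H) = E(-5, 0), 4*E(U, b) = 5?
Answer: -58191/16 ≈ -3636.9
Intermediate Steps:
E(U, b) = 5/4 (E(U, b) = (¼)*5 = 5/4)
g(H) = 5/4
F(W) = -⅙ - 2/W
C(f, l) = (11 + l)/(-2 + f)
(g(19) + C(7, 21))*(F(8) - 475) = (5/4 + (11 + 21)/(-2 + 7))*((⅙)*(-12 - 1*8)/8 - 475) = (5/4 + 32/5)*((⅙)*(⅛)*(-12 - 8) - 475) = (5/4 + (⅕)*32)*((⅙)*(⅛)*(-20) - 475) = (5/4 + 32/5)*(-5/12 - 475) = (153/20)*(-5705/12) = -58191/16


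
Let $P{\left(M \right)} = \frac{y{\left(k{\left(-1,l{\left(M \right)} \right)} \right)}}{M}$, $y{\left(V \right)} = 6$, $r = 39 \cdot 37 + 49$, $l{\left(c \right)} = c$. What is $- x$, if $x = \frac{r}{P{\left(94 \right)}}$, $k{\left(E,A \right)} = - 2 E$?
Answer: $- \frac{70124}{3} \approx -23375.0$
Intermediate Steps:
$r = 1492$ ($r = 1443 + 49 = 1492$)
$P{\left(M \right)} = \frac{6}{M}$
$x = \frac{70124}{3}$ ($x = \frac{1492}{6 \cdot \frac{1}{94}} = \frac{1492}{\frac{3}{47}} = 1492 \cdot \frac{47}{3} = \frac{70124}{3} \approx 23375.0$)
$- x = \left(-1\right) \frac{70124}{3} = - \frac{70124}{3}$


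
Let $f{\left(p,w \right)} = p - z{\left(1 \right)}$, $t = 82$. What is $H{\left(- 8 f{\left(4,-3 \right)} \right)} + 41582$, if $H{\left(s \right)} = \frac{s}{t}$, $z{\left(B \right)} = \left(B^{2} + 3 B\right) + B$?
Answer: $\frac{1704866}{41} \approx 41582.0$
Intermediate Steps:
$z{\left(B \right)} = B^{2} + 4 B$
$f{\left(p,w \right)} = -5 + p$ ($f{\left(p,w \right)} = p - 1 \left(4 + 1\right) = p - 1 \cdot 5 = p - 5 = -5 + p$)
$H{\left(s \right)} = \frac{s}{82}$
$H{\left(- 8 f{\left(4,-3 \right)} \right)} + 41582 = \frac{\left(-8\right) \left(-5 + 4\right)}{82} + 41582 = \frac{\left(-8\right) \left(-1\right)}{82} + 41582 = \frac{1}{82} \cdot 8 + 41582 = \frac{4}{41} + 41582 = \frac{1704866}{41}$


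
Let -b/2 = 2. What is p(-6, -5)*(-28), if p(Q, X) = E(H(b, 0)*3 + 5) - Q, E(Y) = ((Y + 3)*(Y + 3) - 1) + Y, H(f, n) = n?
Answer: -2072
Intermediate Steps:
b = -4 (b = -2*2 = -4)
E(Y) = -1 + Y + (3 + Y)² (E(Y) = ((3 + Y)*(3 + Y) - 1) + Y = ((3 + Y)² - 1) + Y = (-1 + (3 + Y)²) + Y = -1 + Y + (3 + Y)²)
p(Q, X) = 68 - Q (p(Q, X) = (-1 + (0*3 + 5) + (3 + (0*3 + 5))²) - Q = (-1 + (0 + 5) + (3 + (0 + 5))²) - Q = (-1 + 5 + (3 + 5)²) - Q = (-1 + 5 + 8²) - Q = (-1 + 5 + 64) - Q = 68 - Q)
p(-6, -5)*(-28) = (68 - 1*(-6))*(-28) = (68 + 6)*(-28) = 74*(-28) = -2072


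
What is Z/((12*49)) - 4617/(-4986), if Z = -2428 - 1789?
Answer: -1017287/162876 ≈ -6.2458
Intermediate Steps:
Z = -4217
Z/((12*49)) - 4617/(-4986) = -4217/(12*49) - 4617/(-4986) = -4217/588 - 4617*(-1/4986) = -4217*1/588 + 513/554 = -4217/588 + 513/554 = -1017287/162876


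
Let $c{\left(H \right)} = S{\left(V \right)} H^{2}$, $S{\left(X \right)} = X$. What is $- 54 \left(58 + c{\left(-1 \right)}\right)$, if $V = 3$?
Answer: $-3294$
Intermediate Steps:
$c{\left(H \right)} = 3 H^{2}$
$- 54 \left(58 + c{\left(-1 \right)}\right) = - 54 \left(58 + 3 \left(-1\right)^{2}\right) = - 54 \left(58 + 3 \cdot 1\right) = - 54 \left(58 + 3\right) = \left(-54\right) 61 = -3294$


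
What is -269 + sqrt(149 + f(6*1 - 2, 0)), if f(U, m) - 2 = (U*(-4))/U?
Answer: -269 + 7*sqrt(3) ≈ -256.88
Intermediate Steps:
f(U, m) = -2 (f(U, m) = 2 + (U*(-4))/U = 2 + (-4*U)/U = 2 - 4 = -2)
-269 + sqrt(149 + f(6*1 - 2, 0)) = -269 + sqrt(149 - 2) = -269 + sqrt(147) = -269 + 7*sqrt(3)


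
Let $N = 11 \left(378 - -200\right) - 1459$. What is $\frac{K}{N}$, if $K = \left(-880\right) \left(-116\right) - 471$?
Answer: $\frac{101609}{4899} \approx 20.741$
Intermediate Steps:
$K = 101609$ ($K = 102080 - 471 = 101609$)
$N = 4899$ ($N = 11 \left(378 + 200\right) - 1459 = 11 \cdot 578 - 1459 = 6358 - 1459 = 4899$)
$\frac{K}{N} = \frac{101609}{4899}$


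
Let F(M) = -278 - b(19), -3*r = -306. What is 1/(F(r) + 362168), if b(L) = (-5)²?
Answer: 1/361865 ≈ 2.7635e-6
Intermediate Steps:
r = 102 (r = -⅓*(-306) = 102)
b(L) = 25
F(M) = -303 (F(M) = -278 - 1*25 = -278 - 25 = -303)
1/(F(r) + 362168) = 1/(-303 + 362168) = 1/361865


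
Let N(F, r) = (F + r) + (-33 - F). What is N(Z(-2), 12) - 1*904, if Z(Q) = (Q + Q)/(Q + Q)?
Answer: -925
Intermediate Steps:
Z(Q) = 1 (Z(Q) = (2*Q)/((2*Q)) = (2*Q)*(1/(2*Q)) = 1)
N(F, r) = -33 + r
N(Z(-2), 12) - 1*904 = (-33 + 12) - 1*904 = -21 - 904 = -925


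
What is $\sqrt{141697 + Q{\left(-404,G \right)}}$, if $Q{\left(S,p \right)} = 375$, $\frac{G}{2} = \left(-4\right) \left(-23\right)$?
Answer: $2 \sqrt{35518} \approx 376.92$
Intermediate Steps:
$G = 184$ ($G = 2 \left(\left(-4\right) \left(-23\right)\right) = 2 \cdot 92 = 184$)
$\sqrt{141697 + Q{\left(-404,G \right)}} = \sqrt{141697 + 375} = \sqrt{142072} = 2 \sqrt{35518}$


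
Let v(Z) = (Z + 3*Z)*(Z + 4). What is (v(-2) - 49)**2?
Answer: 4225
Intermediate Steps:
v(Z) = 4*Z*(4 + Z) (v(Z) = (4*Z)*(4 + Z) = 4*Z*(4 + Z))
(v(-2) - 49)**2 = (4*(-2)*(4 - 2) - 49)**2 = (4*(-2)*2 - 49)**2 = (-16 - 49)**2 = (-65)**2 = 4225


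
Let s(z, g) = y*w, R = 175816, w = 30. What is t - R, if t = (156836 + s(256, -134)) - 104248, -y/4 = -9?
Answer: -122148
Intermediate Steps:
y = 36 (y = -4*(-9) = 36)
s(z, g) = 1080 (s(z, g) = 36*30 = 1080)
t = 53668 (t = (156836 + 1080) - 104248 = 157916 - 104248 = 53668)
t - R = 53668 - 1*175816 = 53668 - 175816 = -122148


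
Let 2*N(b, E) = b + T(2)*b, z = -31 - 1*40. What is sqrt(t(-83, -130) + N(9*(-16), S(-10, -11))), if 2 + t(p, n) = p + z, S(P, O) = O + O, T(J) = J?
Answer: 2*I*sqrt(93) ≈ 19.287*I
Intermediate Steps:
S(P, O) = 2*O
z = -71 (z = -31 - 40 = -71)
N(b, E) = 3*b/2 (N(b, E) = (b + 2*b)/2 = (3*b)/2 = 3*b/2)
t(p, n) = -73 + p (t(p, n) = -2 + (p - 71) = -2 + (-71 + p) = -73 + p)
sqrt(t(-83, -130) + N(9*(-16), S(-10, -11))) = sqrt((-73 - 83) + 3*(9*(-16))/2) = sqrt(-156 + (3/2)*(-144)) = sqrt(-156 - 216) = sqrt(-372) = 2*I*sqrt(93)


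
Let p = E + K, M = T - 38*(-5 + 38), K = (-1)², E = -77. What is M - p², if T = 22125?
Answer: 15095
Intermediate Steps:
K = 1
M = 20871 (M = 22125 - 38*(-5 + 38) = 22125 - 38*33 = 22125 - 1*1254 = 22125 - 1254 = 20871)
p = -76 (p = -77 + 1 = -76)
M - p² = 20871 - 1*(-76)² = 20871 - 1*5776 = 20871 - 5776 = 15095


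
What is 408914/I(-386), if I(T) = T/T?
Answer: 408914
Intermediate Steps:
I(T) = 1
408914/I(-386) = 408914/1 = 408914*1 = 408914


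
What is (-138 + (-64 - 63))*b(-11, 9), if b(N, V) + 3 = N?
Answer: 3710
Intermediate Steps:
b(N, V) = -3 + N
(-138 + (-64 - 63))*b(-11, 9) = (-138 + (-64 - 63))*(-3 - 11) = (-138 - 127)*(-14) = -265*(-14) = 3710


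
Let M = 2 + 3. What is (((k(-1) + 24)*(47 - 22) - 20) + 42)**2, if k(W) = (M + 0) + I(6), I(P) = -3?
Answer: 451584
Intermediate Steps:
M = 5
k(W) = 2 (k(W) = (5 + 0) - 3 = 5 - 3 = 2)
(((k(-1) + 24)*(47 - 22) - 20) + 42)**2 = (((2 + 24)*(47 - 22) - 20) + 42)**2 = ((26*25 - 20) + 42)**2 = ((650 - 20) + 42)**2 = (630 + 42)**2 = 672**2 = 451584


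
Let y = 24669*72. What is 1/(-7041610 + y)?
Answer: -1/5265442 ≈ -1.8992e-7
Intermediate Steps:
y = 1776168
1/(-7041610 + y) = 1/(-7041610 + 1776168) = 1/(-5265442) = -1/5265442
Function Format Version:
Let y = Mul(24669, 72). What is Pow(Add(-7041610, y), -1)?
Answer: Rational(-1, 5265442) ≈ -1.8992e-7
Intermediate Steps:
y = 1776168
Pow(Add(-7041610, y), -1) = Pow(Add(-7041610, 1776168), -1) = Pow(-5265442, -1) = Rational(-1, 5265442)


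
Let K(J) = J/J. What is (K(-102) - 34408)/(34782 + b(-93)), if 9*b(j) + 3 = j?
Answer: -103221/104314 ≈ -0.98952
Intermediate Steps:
K(J) = 1
b(j) = -⅓ + j/9
(K(-102) - 34408)/(34782 + b(-93)) = (1 - 34408)/(34782 + (-⅓ + (⅑)*(-93))) = -34407/(34782 + (-⅓ - 31/3)) = -34407/(34782 - 32/3) = -34407/104314/3 = -34407*3/104314 = -103221/104314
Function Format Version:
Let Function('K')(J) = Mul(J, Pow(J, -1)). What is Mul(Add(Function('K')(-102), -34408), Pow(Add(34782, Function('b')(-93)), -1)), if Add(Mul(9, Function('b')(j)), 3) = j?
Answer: Rational(-103221, 104314) ≈ -0.98952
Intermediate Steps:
Function('K')(J) = 1
Function('b')(j) = Add(Rational(-1, 3), Mul(Rational(1, 9), j))
Mul(Add(Function('K')(-102), -34408), Pow(Add(34782, Function('b')(-93)), -1)) = Mul(Add(1, -34408), Pow(Add(34782, Add(Rational(-1, 3), Mul(Rational(1, 9), -93))), -1)) = Mul(-34407, Pow(Add(34782, Add(Rational(-1, 3), Rational(-31, 3))), -1)) = Mul(-34407, Pow(Add(34782, Rational(-32, 3)), -1)) = Mul(-34407, Pow(Rational(104314, 3), -1)) = Mul(-34407, Rational(3, 104314)) = Rational(-103221, 104314)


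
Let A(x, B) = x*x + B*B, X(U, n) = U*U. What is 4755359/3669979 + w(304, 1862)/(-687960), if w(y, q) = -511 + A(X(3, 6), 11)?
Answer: 1090876933717/841599584280 ≈ 1.2962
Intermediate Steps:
X(U, n) = U²
A(x, B) = B² + x² (A(x, B) = x² + B² = B² + x²)
w(y, q) = -309 (w(y, q) = -511 + (11² + (3²)²) = -511 + (121 + 9²) = -511 + (121 + 81) = -511 + 202 = -309)
4755359/3669979 + w(304, 1862)/(-687960) = 4755359/3669979 - 309/(-687960) = 4755359*(1/3669979) - 309*(-1/687960) = 4755359/3669979 + 103/229320 = 1090876933717/841599584280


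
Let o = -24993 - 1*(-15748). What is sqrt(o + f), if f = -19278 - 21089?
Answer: 2*I*sqrt(12403) ≈ 222.74*I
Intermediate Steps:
f = -40367
o = -9245 (o = -24993 + 15748 = -9245)
sqrt(o + f) = sqrt(-9245 - 40367) = sqrt(-49612) = 2*I*sqrt(12403)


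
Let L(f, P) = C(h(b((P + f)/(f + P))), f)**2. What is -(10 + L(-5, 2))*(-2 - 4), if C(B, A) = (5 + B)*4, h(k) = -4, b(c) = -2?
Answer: 156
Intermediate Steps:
C(B, A) = 20 + 4*B
L(f, P) = 16 (L(f, P) = (20 + 4*(-4))**2 = (20 - 16)**2 = 4**2 = 16)
-(10 + L(-5, 2))*(-2 - 4) = -(10 + 16)*(-2 - 4) = -26*(-6) = -1*(-156) = 156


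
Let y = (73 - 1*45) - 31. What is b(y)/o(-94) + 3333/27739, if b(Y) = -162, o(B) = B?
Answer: 2403510/1303733 ≈ 1.8436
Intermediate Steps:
y = -3 (y = (73 - 45) - 31 = 28 - 31 = -3)
b(y)/o(-94) + 3333/27739 = -162/(-94) + 3333/27739 = -162*(-1/94) + 3333*(1/27739) = 81/47 + 3333/27739 = 2403510/1303733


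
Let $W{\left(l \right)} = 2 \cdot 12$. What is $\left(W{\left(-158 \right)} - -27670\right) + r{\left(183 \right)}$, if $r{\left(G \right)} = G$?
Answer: $27877$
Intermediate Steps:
$W{\left(l \right)} = 24$
$\left(W{\left(-158 \right)} - -27670\right) + r{\left(183 \right)} = \left(24 - -27670\right) + 183 = \left(24 + 27670\right) + 183 = 27694 + 183 = 27877$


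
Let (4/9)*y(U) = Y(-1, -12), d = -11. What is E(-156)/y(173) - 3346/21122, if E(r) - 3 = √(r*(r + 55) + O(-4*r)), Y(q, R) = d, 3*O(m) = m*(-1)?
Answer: -97453/348513 - 104*√23/99 ≈ -5.3177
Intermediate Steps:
O(m) = -m/3 (O(m) = (m*(-1))/3 = (-m)/3 = -m/3)
Y(q, R) = -11
y(U) = -99/4 (y(U) = (9/4)*(-11) = -99/4)
E(r) = 3 + √(4*r/3 + r*(55 + r)) (E(r) = 3 + √(r*(r + 55) - (-4)*r/3) = 3 + √(r*(55 + r) + 4*r/3) = 3 + √(4*r/3 + r*(55 + r)))
E(-156)/y(173) - 3346/21122 = (3 + √3*√(-156*(169 + 3*(-156)))/3)/(-99/4) - 3346/21122 = (3 + √3*√(-156*(169 - 468))/3)*(-4/99) - 3346*1/21122 = (3 + √3*√(-156*(-299))/3)*(-4/99) - 1673/10561 = (3 + √3*√46644/3)*(-4/99) - 1673/10561 = (3 + √3*(26*√69)/3)*(-4/99) - 1673/10561 = (3 + 26*√23)*(-4/99) - 1673/10561 = (-4/33 - 104*√23/99) - 1673/10561 = -97453/348513 - 104*√23/99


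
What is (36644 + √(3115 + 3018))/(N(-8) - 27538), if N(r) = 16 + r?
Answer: -18322/13765 - √6133/27530 ≈ -1.3339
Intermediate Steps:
(36644 + √(3115 + 3018))/(N(-8) - 27538) = (36644 + √(3115 + 3018))/((16 - 8) - 27538) = (36644 + √6133)/(8 - 27538) = (36644 + √6133)/(-27530) = (36644 + √6133)*(-1/27530) = -18322/13765 - √6133/27530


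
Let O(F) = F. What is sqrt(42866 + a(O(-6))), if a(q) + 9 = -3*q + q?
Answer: sqrt(42869) ≈ 207.05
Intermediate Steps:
a(q) = -9 - 2*q (a(q) = -9 + (-3*q + q) = -9 - 2*q)
sqrt(42866 + a(O(-6))) = sqrt(42866 + (-9 - 2*(-6))) = sqrt(42866 + (-9 + 12)) = sqrt(42866 + 3) = sqrt(42869)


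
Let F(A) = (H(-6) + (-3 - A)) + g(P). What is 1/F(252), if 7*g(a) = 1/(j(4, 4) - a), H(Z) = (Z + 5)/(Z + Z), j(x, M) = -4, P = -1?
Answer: -28/7139 ≈ -0.0039221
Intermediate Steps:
H(Z) = (5 + Z)/(2*Z) (H(Z) = (5 + Z)/((2*Z)) = (5 + Z)*(1/(2*Z)) = (5 + Z)/(2*Z))
g(a) = 1/(7*(-4 - a))
F(A) = -83/28 - A (F(A) = ((½)*(5 - 6)/(-6) + (-3 - A)) - 1/(28 + 7*(-1)) = ((½)*(-⅙)*(-1) + (-3 - A)) - 1/(28 - 7) = (1/12 + (-3 - A)) - 1/21 = (-35/12 - A) - 1*1/21 = (-35/12 - A) - 1/21 = -83/28 - A)
1/F(252) = 1/(-83/28 - 1*252) = 1/(-83/28 - 252) = 1/(-7139/28) = -28/7139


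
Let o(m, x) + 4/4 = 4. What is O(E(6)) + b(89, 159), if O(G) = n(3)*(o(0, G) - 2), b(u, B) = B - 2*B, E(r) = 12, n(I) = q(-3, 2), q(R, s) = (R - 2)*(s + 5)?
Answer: -194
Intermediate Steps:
o(m, x) = 3 (o(m, x) = -1 + 4 = 3)
q(R, s) = (-2 + R)*(5 + s)
n(I) = -35 (n(I) = -10 - 2*2 + 5*(-3) - 3*2 = -10 - 4 - 15 - 6 = -35)
b(u, B) = -B
O(G) = -35 (O(G) = -35*(3 - 2) = -35*1 = -35)
O(E(6)) + b(89, 159) = -35 - 1*159 = -35 - 159 = -194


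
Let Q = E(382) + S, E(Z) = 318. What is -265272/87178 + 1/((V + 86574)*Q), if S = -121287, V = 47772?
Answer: -307937235745979/101199343833198 ≈ -3.0429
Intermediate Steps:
Q = -120969 (Q = 318 - 121287 = -120969)
-265272/87178 + 1/((V + 86574)*Q) = -265272/87178 + 1/((47772 + 86574)*(-120969)) = -265272*1/87178 - 1/120969/134346 = -18948/6227 + (1/134346)*(-1/120969) = -18948/6227 - 1/16251701274 = -307937235745979/101199343833198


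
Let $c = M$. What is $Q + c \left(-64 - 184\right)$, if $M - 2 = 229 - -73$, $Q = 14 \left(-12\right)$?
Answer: $-75560$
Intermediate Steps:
$Q = -168$
$M = 304$ ($M = 2 + \left(229 - -73\right) = 2 + \left(229 + 73\right) = 2 + 302 = 304$)
$c = 304$
$Q + c \left(-64 - 184\right) = -168 + 304 \left(-64 - 184\right) = -168 + 304 \left(-248\right) = -168 - 75392 = -75560$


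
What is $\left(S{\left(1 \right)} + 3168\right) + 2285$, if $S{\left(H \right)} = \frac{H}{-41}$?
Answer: $\frac{223572}{41} \approx 5453.0$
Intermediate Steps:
$S{\left(H \right)} = - \frac{H}{41}$ ($S{\left(H \right)} = H \left(- \frac{1}{41}\right) = - \frac{H}{41}$)
$\left(S{\left(1 \right)} + 3168\right) + 2285 = \left(\left(- \frac{1}{41}\right) 1 + 3168\right) + 2285 = \left(- \frac{1}{41} + 3168\right) + 2285 = \frac{129887}{41} + 2285 = \frac{223572}{41}$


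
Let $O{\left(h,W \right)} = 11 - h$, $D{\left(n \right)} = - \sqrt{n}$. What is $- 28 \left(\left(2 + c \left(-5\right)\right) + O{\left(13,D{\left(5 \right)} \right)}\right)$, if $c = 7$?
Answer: $980$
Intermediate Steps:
$- 28 \left(\left(2 + c \left(-5\right)\right) + O{\left(13,D{\left(5 \right)} \right)}\right) = - 28 \left(\left(2 + 7 \left(-5\right)\right) + \left(11 - 13\right)\right) = - 28 \left(\left(2 - 35\right) + \left(11 - 13\right)\right) = - 28 \left(-33 - 2\right) = \left(-28\right) \left(-35\right) = 980$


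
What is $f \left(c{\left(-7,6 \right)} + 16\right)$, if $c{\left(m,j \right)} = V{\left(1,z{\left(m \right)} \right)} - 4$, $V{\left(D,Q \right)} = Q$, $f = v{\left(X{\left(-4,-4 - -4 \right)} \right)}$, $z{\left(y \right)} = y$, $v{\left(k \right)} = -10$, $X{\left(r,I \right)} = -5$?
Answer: $-50$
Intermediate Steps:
$f = -10$
$c{\left(m,j \right)} = -4 + m$ ($c{\left(m,j \right)} = m - 4 = -4 + m$)
$f \left(c{\left(-7,6 \right)} + 16\right) = - 10 \left(\left(-4 - 7\right) + 16\right) = - 10 \left(-11 + 16\right) = \left(-10\right) 5 = -50$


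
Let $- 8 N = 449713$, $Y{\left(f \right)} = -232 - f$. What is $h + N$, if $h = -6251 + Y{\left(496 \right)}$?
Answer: $- \frac{505545}{8} \approx -63193.0$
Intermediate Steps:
$N = - \frac{449713}{8}$ ($N = \left(- \frac{1}{8}\right) 449713 = - \frac{449713}{8} \approx -56214.0$)
$h = -6979$ ($h = -6251 - 728 = -6979$)
$h + N = -6979 - \frac{449713}{8} = - \frac{505545}{8}$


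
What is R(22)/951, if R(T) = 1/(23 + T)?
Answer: 1/42795 ≈ 2.3367e-5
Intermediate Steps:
R(22)/951 = 1/((23 + 22)*951) = (1/951)/45 = (1/45)*(1/951) = 1/42795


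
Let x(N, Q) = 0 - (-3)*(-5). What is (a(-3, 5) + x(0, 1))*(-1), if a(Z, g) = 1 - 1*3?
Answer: 17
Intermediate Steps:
a(Z, g) = -2 (a(Z, g) = 1 - 3 = -2)
x(N, Q) = -15 (x(N, Q) = 0 - 1*15 = 0 - 15 = -15)
(a(-3, 5) + x(0, 1))*(-1) = (-2 - 15)*(-1) = -17*(-1) = 17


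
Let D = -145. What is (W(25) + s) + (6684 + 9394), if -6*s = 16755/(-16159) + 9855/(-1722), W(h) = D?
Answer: 295586526251/18550532 ≈ 15934.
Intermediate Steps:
W(h) = -145
s = 20899895/18550532 (s = -(16755/(-16159) + 9855/(-1722))/6 = -(16755*(-1/16159) + 9855*(-1/1722))/6 = -(-16755/16159 - 3285/574)/6 = -1/6*(-62699685/9275266) = 20899895/18550532 ≈ 1.1266)
(W(25) + s) + (6684 + 9394) = (-145 + 20899895/18550532) + (6684 + 9394) = -2668927245/18550532 + 16078 = 295586526251/18550532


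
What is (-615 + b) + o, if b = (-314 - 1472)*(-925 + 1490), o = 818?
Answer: -1008887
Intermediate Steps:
b = -1009090 (b = -1786*565 = -1009090)
(-615 + b) + o = (-615 - 1009090) + 818 = -1009705 + 818 = -1008887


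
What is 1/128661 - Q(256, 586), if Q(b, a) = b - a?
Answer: 42458131/128661 ≈ 330.00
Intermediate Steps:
1/128661 - Q(256, 586) = 1/128661 - (256 - 1*586) = 1/128661 - (256 - 586) = 1/128661 - 1*(-330) = 1/128661 + 330 = 42458131/128661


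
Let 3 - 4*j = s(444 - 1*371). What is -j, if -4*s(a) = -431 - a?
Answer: 123/4 ≈ 30.750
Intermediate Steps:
s(a) = 431/4 + a/4 (s(a) = -(-431 - a)/4 = 431/4 + a/4)
j = -123/4 (j = 3/4 - (431/4 + (444 - 1*371)/4)/4 = 3/4 - (431/4 + (444 - 371)/4)/4 = 3/4 - (431/4 + (1/4)*73)/4 = 3/4 - (431/4 + 73/4)/4 = 3/4 - 1/4*126 = 3/4 - 63/2 = -123/4 ≈ -30.750)
-j = -1*(-123/4) = 123/4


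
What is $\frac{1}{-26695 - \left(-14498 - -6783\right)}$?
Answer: $- \frac{1}{18980} \approx -5.2687 \cdot 10^{-5}$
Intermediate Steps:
$\frac{1}{-26695 - \left(-14498 - -6783\right)} = \frac{1}{-26695 - \left(-14498 + 6783\right)} = \frac{1}{-26695 - -7715} = \frac{1}{-26695 + 7715} = \frac{1}{-18980} = - \frac{1}{18980}$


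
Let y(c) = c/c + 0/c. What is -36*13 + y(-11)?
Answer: -467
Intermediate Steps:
y(c) = 1 (y(c) = 1 + 0 = 1)
-36*13 + y(-11) = -36*13 + 1 = -468 + 1 = -467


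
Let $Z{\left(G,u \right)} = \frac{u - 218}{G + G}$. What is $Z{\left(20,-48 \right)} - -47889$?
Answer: $\frac{957647}{20} \approx 47882.0$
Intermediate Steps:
$Z{\left(G,u \right)} = \frac{-218 + u}{2 G}$
$Z{\left(20,-48 \right)} - -47889 = \frac{-218 - 48}{2 \cdot 20} - -47889 = \frac{1}{2} \cdot \frac{1}{20} \left(-266\right) + 47889 = - \frac{133}{20} + 47889 = \frac{957647}{20}$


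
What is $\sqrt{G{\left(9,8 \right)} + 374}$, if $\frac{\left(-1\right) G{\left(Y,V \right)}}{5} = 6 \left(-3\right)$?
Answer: $4 \sqrt{29} \approx 21.541$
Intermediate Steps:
$G{\left(Y,V \right)} = 90$ ($G{\left(Y,V \right)} = - 5 \cdot 6 \left(-3\right) = \left(-5\right) \left(-18\right) = 90$)
$\sqrt{G{\left(9,8 \right)} + 374} = \sqrt{90 + 374} = \sqrt{464} = 4 \sqrt{29}$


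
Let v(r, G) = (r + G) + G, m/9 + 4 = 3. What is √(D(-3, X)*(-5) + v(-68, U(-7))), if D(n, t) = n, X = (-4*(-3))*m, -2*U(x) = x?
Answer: I*√46 ≈ 6.7823*I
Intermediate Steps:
m = -9 (m = -36 + 9*3 = -36 + 27 = -9)
U(x) = -x/2
X = -108 (X = -4*(-3)*(-9) = 12*(-9) = -108)
v(r, G) = r + 2*G (v(r, G) = (G + r) + G = r + 2*G)
√(D(-3, X)*(-5) + v(-68, U(-7))) = √(-3*(-5) + (-68 + 2*(-½*(-7)))) = √(15 + (-68 + 2*(7/2))) = √(15 + (-68 + 7)) = √(15 - 61) = √(-46) = I*√46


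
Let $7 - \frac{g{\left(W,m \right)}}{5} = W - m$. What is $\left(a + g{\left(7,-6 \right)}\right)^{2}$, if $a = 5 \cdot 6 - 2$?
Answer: $4$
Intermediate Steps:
$g{\left(W,m \right)} = 35 - 5 W + 5 m$ ($g{\left(W,m \right)} = 35 - 5 \left(W - m\right) = 35 - \left(- 5 m + 5 W\right) = 35 - 5 W + 5 m$)
$a = 28$ ($a = 30 - 2 = 28$)
$\left(a + g{\left(7,-6 \right)}\right)^{2} = \left(28 + \left(35 - 35 + 5 \left(-6\right)\right)\right)^{2} = \left(28 - 30\right)^{2} = \left(-2\right)^{2} = 4$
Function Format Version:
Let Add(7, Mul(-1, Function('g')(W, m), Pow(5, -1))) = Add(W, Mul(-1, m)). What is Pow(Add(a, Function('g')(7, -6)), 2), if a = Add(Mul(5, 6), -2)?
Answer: 4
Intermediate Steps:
Function('g')(W, m) = Add(35, Mul(-5, W), Mul(5, m)) (Function('g')(W, m) = Add(35, Mul(-5, Add(W, Mul(-1, m)))) = Add(35, Add(Mul(-5, W), Mul(5, m))) = Add(35, Mul(-5, W), Mul(5, m)))
a = 28 (a = Add(30, -2) = 28)
Pow(Add(a, Function('g')(7, -6)), 2) = Pow(Add(28, Add(35, Mul(-5, 7), Mul(5, -6))), 2) = Pow(Add(28, Add(35, -35, -30)), 2) = Pow(Add(28, -30), 2) = Pow(-2, 2) = 4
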